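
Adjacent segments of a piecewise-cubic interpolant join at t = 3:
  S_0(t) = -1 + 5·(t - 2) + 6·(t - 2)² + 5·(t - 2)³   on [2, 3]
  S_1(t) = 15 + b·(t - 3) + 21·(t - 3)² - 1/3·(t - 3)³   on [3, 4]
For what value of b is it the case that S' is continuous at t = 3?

32

S_0'(t) = 5 + 12·(t - 2) + 15·(t - 2)², so S_0'(3) = 32. On the right, S_1'(3) = b, so b = 32.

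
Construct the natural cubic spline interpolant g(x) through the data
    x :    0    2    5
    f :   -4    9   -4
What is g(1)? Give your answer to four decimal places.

With M_i denoting the second derivative at x_i, h_i = 2, 3, and Δ_i = (y_(i+1) − y_i)/h_i = 13/2, -13/3:
  2·M_0 + 10·M_1 + 3·M_2 = 6(Δ_1 - Δ_0) = -65
Natural end conditions: M_0 = M_2 = 0.
Forward elimination and back-substitution give M_0 = 0, M_1 = -13/2, M_2 = 0.
On [0, 2], g(x) = -4 + 26/3·x + 0·x² - 13/24·x³.
With x = 1: g(1) = 33/8.

4.1250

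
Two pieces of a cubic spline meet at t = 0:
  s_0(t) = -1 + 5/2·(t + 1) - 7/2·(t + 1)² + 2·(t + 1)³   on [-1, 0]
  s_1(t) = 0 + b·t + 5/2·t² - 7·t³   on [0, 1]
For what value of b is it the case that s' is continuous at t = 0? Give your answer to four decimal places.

s_0'(t) = 5/2 - 7·(t + 1) + 6·(t + 1)², so s_0'(0) = 3/2. On the right, s_1'(0) = b, so b = 3/2.

1.5000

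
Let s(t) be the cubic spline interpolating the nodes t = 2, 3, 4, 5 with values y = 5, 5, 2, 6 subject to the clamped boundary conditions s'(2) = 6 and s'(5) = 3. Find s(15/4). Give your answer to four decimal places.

2.1406

Put M_i = s'' at the i-th knot. Here h = (1, 1, 1) and Δ = (0, -3, 4), so the interior equations h_(i-1)·M_(i-1) + 2(h_(i-1)+h_i)·M_i + h_i·M_(i+1) = 6(Δ_i − Δ_(i-1)) read
  1·M_0 + 4·M_1 + 1·M_2 = 6(Δ_1 - Δ_0) = -18
  1·M_1 + 4·M_2 + 1·M_3 = 6(Δ_2 - Δ_1) = 42
Clamped end conditions give two more equations: 2h_0·M_0 + h_0·M_1 = 6(Δ_0 - s'(2)) = -36 and h_2·M_2 + 2h_2·M_3 = 6(s'(5) - Δ_2) = -6.
Forward elimination and back-substitution give M_0 = -16, M_1 = -4, M_2 = 14, M_3 = -10.
On [3, 4], s(t) = 5 - 4·(t - 3) - 2·(t - 3)² + 3·(t - 3)³.
With (t - 3) = 3/4: s(15/4) = 137/64.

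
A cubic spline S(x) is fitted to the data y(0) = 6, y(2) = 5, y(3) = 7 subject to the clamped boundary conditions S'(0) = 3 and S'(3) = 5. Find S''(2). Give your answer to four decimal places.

3.6667

Put m_i = S'' at the i-th knot. Here h = (2, 1) and Δ = (-1/2, 2), so the interior equations h_(i-1)·m_(i-1) + 2(h_(i-1)+h_i)·m_i + h_i·m_(i+1) = 6(Δ_i − Δ_(i-1)) read
  2·m_0 + 6·m_1 + 1·m_2 = 6(Δ_1 - Δ_0) = 15
Clamped end conditions give two more equations: 2h_0·m_0 + h_0·m_1 = 6(Δ_0 - S'(0)) = -21 and h_1·m_1 + 2h_1·m_2 = 6(S'(3) - Δ_1) = 18.
Solving: m_0 = -85/12, m_1 = 11/3, m_2 = 43/6.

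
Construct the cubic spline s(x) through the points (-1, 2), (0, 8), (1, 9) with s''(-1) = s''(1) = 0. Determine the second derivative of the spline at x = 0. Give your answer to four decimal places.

Put M_i = s'' at the i-th knot. Here h = (1, 1) and Δ = (6, 1), so the interior equations h_(i-1)·M_(i-1) + 2(h_(i-1)+h_i)·M_i + h_i·M_(i+1) = 6(Δ_i − Δ_(i-1)) read
  1·M_0 + 4·M_1 + 1·M_2 = 6(Δ_1 - Δ_0) = -30
Natural end conditions: M_0 = M_2 = 0.
Solving the tridiagonal system: M_0 = 0, M_1 = -15/2, M_2 = 0.

-7.5000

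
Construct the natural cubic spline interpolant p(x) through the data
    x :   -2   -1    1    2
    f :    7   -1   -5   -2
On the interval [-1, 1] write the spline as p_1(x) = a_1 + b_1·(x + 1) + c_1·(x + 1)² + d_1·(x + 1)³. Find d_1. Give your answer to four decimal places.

Let m_i = p''(x_i). Step sizes h_i = 1, 2, 1; slopes of the chords Δ_i = (y_(i+1) - y_i)/h_i = -8, -2, 3.
  1·m_0 + 6·m_1 + 2·m_2 = 6(Δ_1 - Δ_0) = 36
  2·m_1 + 6·m_2 + 1·m_3 = 6(Δ_2 - Δ_1) = 30
Natural end conditions: m_0 = m_3 = 0.
Solving the tridiagonal system: m_0 = 0, m_1 = 39/8, m_2 = 27/8, m_3 = 0.
On [-1, 1], with p_1(x) = a_1 + b_1·(x + 1) + c_1·(x + 1)² + d_1·(x + 1)³: c_1 = m_1/2 = 39/16, d_1 = (m_2 - m_1)/(6h_1) = -1/8, b_1 = Δ_1 - h_1(2m_1 + m_2)/6 = -51/8.

-0.1250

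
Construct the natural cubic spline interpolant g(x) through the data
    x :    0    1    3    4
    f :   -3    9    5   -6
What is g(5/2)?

9

With m_i denoting the second derivative at x_i, h_i = 1, 2, 1, and Δ_i = (y_(i+1) − y_i)/h_i = 12, -2, -11:
  1·m_0 + 6·m_1 + 2·m_2 = 6(Δ_1 - Δ_0) = -84
  2·m_1 + 6·m_2 + 1·m_3 = 6(Δ_2 - Δ_1) = -54
Natural end conditions: m_0 = m_3 = 0.
Solving: m_0 = 0, m_1 = -99/8, m_2 = -39/8, m_3 = 0.
On [1, 3], g(x) = 9 + 63/8·(x - 1) - 99/16·(x - 1)² + 5/8·(x - 1)³.
With (x - 1) = 3/2: g(5/2) = 9.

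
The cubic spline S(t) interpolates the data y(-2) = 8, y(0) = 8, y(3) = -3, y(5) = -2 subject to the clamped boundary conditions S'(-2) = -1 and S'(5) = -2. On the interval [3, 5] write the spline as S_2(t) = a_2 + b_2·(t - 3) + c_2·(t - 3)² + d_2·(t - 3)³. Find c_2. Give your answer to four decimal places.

Let M_i = S''(x_i). Step sizes h_i = 2, 3, 2; slopes of the chords Δ_i = (y_(i+1) - y_i)/h_i = 0, -11/3, 1/2.
  2·M_0 + 10·M_1 + 3·M_2 = 6(Δ_1 - Δ_0) = -22
  3·M_1 + 10·M_2 + 2·M_3 = 6(Δ_2 - Δ_1) = 25
Clamped end conditions give two more equations: 2h_0·M_0 + h_0·M_1 = 6(Δ_0 - S'(-2)) = 6 and h_2·M_2 + 2h_2·M_3 = 6(S'(5) - Δ_2) = -15.
Solving: M_0 = 359/96, M_1 = -215/48, M_2 = 245/48, M_3 = -605/96.
On [3, 5], with S_2(t) = a_2 + b_2·(t - 3) + c_2·(t - 3)² + d_2·(t - 3)³: c_2 = M_2/2 = 245/96, d_2 = (M_3 - M_2)/(6h_2) = -365/384, b_2 = Δ_2 - h_2(2M_2 + M_3)/6 = -77/96.

2.5521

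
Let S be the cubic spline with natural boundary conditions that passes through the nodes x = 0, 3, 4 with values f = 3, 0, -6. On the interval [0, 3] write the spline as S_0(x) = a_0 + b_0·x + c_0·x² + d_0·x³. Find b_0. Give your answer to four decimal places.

Write m_i for S''(x_i). With h_i = 3, 1 and divided differences Δ_i = -1, -6, the continuity of S' gives the tridiagonal system
  3·m_0 + 8·m_1 + 1·m_2 = 6(Δ_1 - Δ_0) = -30
Natural end conditions: m_0 = m_2 = 0.
Solving the tridiagonal system: m_0 = 0, m_1 = -15/4, m_2 = 0.
On [0, 3], with S_0(x) = a_0 + b_0·x + c_0·x² + d_0·x³: c_0 = m_0/2 = 0, d_0 = (m_1 - m_0)/(6h_0) = -5/24, b_0 = Δ_0 - h_0(2m_0 + m_1)/6 = 7/8.

0.8750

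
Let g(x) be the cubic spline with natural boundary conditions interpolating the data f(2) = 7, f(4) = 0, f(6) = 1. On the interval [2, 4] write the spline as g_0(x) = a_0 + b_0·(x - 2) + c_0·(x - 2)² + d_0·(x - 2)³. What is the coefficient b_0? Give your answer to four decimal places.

Write σ_i for g''(x_i). With h_i = 2, 2 and divided differences Δ_i = -7/2, 1/2, the continuity of g' gives the tridiagonal system
  2·σ_0 + 8·σ_1 + 2·σ_2 = 6(Δ_1 - Δ_0) = 24
Natural end conditions: σ_0 = σ_2 = 0.
Forward elimination and back-substitution give σ_0 = 0, σ_1 = 3, σ_2 = 0.
On [2, 4], with g_0(x) = a_0 + b_0·(x - 2) + c_0·(x - 2)² + d_0·(x - 2)³: c_0 = σ_0/2 = 0, d_0 = (σ_1 - σ_0)/(6h_0) = 1/4, b_0 = Δ_0 - h_0(2σ_0 + σ_1)/6 = -9/2.

-4.5000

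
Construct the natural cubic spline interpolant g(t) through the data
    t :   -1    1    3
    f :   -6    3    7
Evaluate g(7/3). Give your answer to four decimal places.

Let σ_i = g''(x_i). Step sizes h_i = 2, 2; slopes of the chords Δ_i = (y_(i+1) - y_i)/h_i = 9/2, 2.
  2·σ_0 + 8·σ_1 + 2·σ_2 = 6(Δ_1 - Δ_0) = -15
Natural end conditions: σ_0 = σ_2 = 0.
Solving the tridiagonal system: σ_0 = 0, σ_1 = -15/8, σ_2 = 0.
On [1, 3], g(t) = 3 + 13/4·(t - 1) - 15/16·(t - 1)² + 5/32·(t - 1)³.
With (t - 1) = 4/3: g(7/3) = 163/27.

6.0370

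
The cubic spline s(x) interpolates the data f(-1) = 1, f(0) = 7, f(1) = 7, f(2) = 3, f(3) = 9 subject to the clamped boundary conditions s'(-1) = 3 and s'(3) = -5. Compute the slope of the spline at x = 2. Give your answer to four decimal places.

4.0714

Put m_i = s'' at the i-th knot. Here h = (1, 1, 1, 1) and Δ = (6, 0, -4, 6), so the interior equations h_(i-1)·m_(i-1) + 2(h_(i-1)+h_i)·m_i + h_i·m_(i+1) = 6(Δ_i − Δ_(i-1)) read
  1·m_0 + 4·m_1 + 1·m_2 = 6(Δ_1 - Δ_0) = -36
  1·m_1 + 4·m_2 + 1·m_3 = 6(Δ_2 - Δ_1) = -24
  1·m_2 + 4·m_3 + 1·m_4 = 6(Δ_3 - Δ_2) = 60
Clamped end conditions give two more equations: 2h_0·m_0 + h_0·m_1 = 6(Δ_0 - s'(-1)) = 18 and h_3·m_3 + 2h_3·m_4 = 6(s'(3) - Δ_3) = -66.
Forward elimination and back-substitution give m_0 = 97/7, m_1 = -68/7, m_2 = -11, m_3 = 208/7, m_4 = -335/7.
On [2, 3], s'(x) = b_3 + 2c_3·(x - 2) + 3d_3·(x - 2)² with b_3 = Δ_3 - h_3(2m_3 + m_4)/6 = 57/14, c_3 = m_3/2 = 104/7, d_3 = (m_4 - m_3)/(6h_3) = -181/14. So s'(2) = 57/14.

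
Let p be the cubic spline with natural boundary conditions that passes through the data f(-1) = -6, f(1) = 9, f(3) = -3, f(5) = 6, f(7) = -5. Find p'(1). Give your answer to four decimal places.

Put M_i = p'' at the i-th knot. Here h = (2, 2, 2, 2) and Δ = (15/2, -6, 9/2, -11/2), so the interior equations h_(i-1)·M_(i-1) + 2(h_(i-1)+h_i)·M_i + h_i·M_(i+1) = 6(Δ_i − Δ_(i-1)) read
  2·M_0 + 8·M_1 + 2·M_2 = 6(Δ_1 - Δ_0) = -81
  2·M_1 + 8·M_2 + 2·M_3 = 6(Δ_2 - Δ_1) = 63
  2·M_2 + 8·M_3 + 2·M_4 = 6(Δ_3 - Δ_2) = -60
Natural end conditions: M_0 = M_4 = 0.
Hence M_0 = 0, M_1 = -1527/112, M_2 = 393/28, M_3 = -1233/112, M_4 = 0.
On [1, 3], p'(t) = b_1 + 2c_1·(t - 1) + 3d_1·(t - 1)² with b_1 = Δ_1 - h_1(2M_1 + M_2)/6 = -89/56, c_1 = M_1/2 = -1527/224, d_1 = (M_2 - M_1)/(6h_1) = 1033/448. So p'(1) = -89/56.

-1.5893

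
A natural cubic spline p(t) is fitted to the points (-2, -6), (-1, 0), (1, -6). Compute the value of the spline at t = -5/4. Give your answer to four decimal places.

Let M_i = p''(x_i). Step sizes h_i = 1, 2; slopes of the chords Δ_i = (y_(i+1) - y_i)/h_i = 6, -3.
  1·M_0 + 6·M_1 + 2·M_2 = 6(Δ_1 - Δ_0) = -54
Natural end conditions: M_0 = M_2 = 0.
Hence M_0 = 0, M_1 = -9, M_2 = 0.
On [-2, -1], p(t) = -6 + 15/2·(t + 2) + 0·(t + 2)² - 3/2·(t + 2)³.
With (t + 2) = 3/4: p(-5/4) = -129/128.

-1.0078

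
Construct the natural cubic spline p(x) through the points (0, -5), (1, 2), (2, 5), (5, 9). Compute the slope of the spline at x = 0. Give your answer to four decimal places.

Write σ_i for p''(x_i). With h_i = 1, 1, 3 and divided differences Δ_i = 7, 3, 4/3, the continuity of p' gives the tridiagonal system
  1·σ_0 + 4·σ_1 + 1·σ_2 = 6(Δ_1 - Δ_0) = -24
  1·σ_1 + 8·σ_2 + 3·σ_3 = 6(Δ_2 - Δ_1) = -10
Natural end conditions: σ_0 = σ_3 = 0.
Hence σ_0 = 0, σ_1 = -182/31, σ_2 = -16/31, σ_3 = 0.
On [0, 1], p'(x) = b_0 + 2c_0·x + 3d_0·x² with b_0 = Δ_0 - h_0(2σ_0 + σ_1)/6 = 742/93, c_0 = σ_0/2 = 0, d_0 = (σ_1 - σ_0)/(6h_0) = -91/93. So p'(0) = 742/93.

7.9785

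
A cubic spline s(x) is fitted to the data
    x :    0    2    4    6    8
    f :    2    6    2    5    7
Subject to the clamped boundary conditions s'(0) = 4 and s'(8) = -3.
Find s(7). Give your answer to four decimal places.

Let M_i = s''(x_i). Step sizes h_i = 2, 2, 2, 2; slopes of the chords Δ_i = (y_(i+1) - y_i)/h_i = 2, -2, 3/2, 1.
  2·M_0 + 8·M_1 + 2·M_2 = 6(Δ_1 - Δ_0) = -24
  2·M_1 + 8·M_2 + 2·M_3 = 6(Δ_2 - Δ_1) = 21
  2·M_2 + 8·M_3 + 2·M_4 = 6(Δ_3 - Δ_2) = -3
Clamped end conditions give two more equations: 2h_0·M_0 + h_0·M_1 = 6(Δ_0 - s'(0)) = -12 and h_3·M_3 + 2h_3·M_4 = 6(s'(8) - Δ_3) = -24.
Solving the tridiagonal system: M_0 = -137/112, M_1 = -199/56, M_2 = 55/16, M_3 = 17/56, M_4 = -689/112.
On [6, 8], s(x) = 5 + 319/112·(x - 6) + 17/112·(x - 6)² - 241/448·(x - 6)³.
With (x - 6) = 1: s(7) = 3343/448.

7.4621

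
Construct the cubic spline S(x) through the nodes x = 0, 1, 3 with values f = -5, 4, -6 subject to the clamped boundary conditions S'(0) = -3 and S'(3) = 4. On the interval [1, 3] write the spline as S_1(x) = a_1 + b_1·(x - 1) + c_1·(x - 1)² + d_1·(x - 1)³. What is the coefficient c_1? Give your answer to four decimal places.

-16.3333

With σ_i denoting the second derivative at x_i, h_i = 1, 2, and Δ_i = (y_(i+1) − y_i)/h_i = 9, -5:
  1·σ_0 + 6·σ_1 + 2·σ_2 = 6(Δ_1 - Δ_0) = -84
Clamped end conditions give two more equations: 2h_0·σ_0 + h_0·σ_1 = 6(Δ_0 - S'(0)) = 72 and h_1·σ_1 + 2h_1·σ_2 = 6(S'(3) - Δ_1) = 54.
Solving the tridiagonal system: σ_0 = 157/3, σ_1 = -98/3, σ_2 = 179/6.
On [1, 3], with S_1(x) = a_1 + b_1·(x - 1) + c_1·(x - 1)² + d_1·(x - 1)³: c_1 = σ_1/2 = -49/3, d_1 = (σ_2 - σ_1)/(6h_1) = 125/24, b_1 = Δ_1 - h_1(2σ_1 + σ_2)/6 = 41/6.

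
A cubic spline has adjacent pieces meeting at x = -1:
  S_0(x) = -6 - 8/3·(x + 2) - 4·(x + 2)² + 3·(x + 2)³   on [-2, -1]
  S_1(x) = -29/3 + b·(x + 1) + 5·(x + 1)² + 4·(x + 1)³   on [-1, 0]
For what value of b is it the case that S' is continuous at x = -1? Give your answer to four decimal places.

-1.6667

S_0'(x) = -8/3 - 8·(x + 2) + 9·(x + 2)², so S_0'(-1) = -5/3. On the right, S_1'(-1) = b, so b = -5/3.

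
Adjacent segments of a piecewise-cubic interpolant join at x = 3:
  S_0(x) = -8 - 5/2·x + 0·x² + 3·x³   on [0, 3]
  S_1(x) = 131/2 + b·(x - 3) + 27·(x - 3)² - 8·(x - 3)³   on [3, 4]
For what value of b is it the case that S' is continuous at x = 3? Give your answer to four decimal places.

78.5000

S_0'(x) = -5/2 + 0·x + 9·x², so S_0'(3) = 157/2. On the right, S_1'(3) = b, so b = 157/2.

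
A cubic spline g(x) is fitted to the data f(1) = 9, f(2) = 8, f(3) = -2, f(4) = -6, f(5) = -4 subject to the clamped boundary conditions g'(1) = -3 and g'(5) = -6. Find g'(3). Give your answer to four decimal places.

-9.8571

Let σ_i = g''(x_i). Step sizes h_i = 1, 1, 1, 1; slopes of the chords Δ_i = (y_(i+1) - y_i)/h_i = -1, -10, -4, 2.
  1·σ_0 + 4·σ_1 + 1·σ_2 = 6(Δ_1 - Δ_0) = -54
  1·σ_1 + 4·σ_2 + 1·σ_3 = 6(Δ_2 - Δ_1) = 36
  1·σ_2 + 4·σ_3 + 1·σ_4 = 6(Δ_3 - Δ_2) = 36
Clamped end conditions give two more equations: 2h_0·σ_0 + h_0·σ_1 = 6(Δ_0 - g'(1)) = 12 and h_3·σ_3 + 2h_3·σ_4 = 6(g'(5) - Δ_3) = -48.
Solving: σ_0 = 225/14, σ_1 = -141/7, σ_2 = 21/2, σ_3 = 99/7, σ_4 = -435/14.
On [3, 4], g'(x) = b_2 + 2c_2·(x - 3) + 3d_2·(x - 3)² with b_2 = Δ_2 - h_2(2σ_2 + σ_3)/6 = -69/7, c_2 = σ_2/2 = 21/4, d_2 = (σ_3 - σ_2)/(6h_2) = 17/28. So g'(3) = -69/7.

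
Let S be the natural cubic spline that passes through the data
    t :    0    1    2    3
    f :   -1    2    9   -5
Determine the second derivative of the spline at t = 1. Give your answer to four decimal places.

Let m_i = S''(x_i). Step sizes h_i = 1, 1, 1; slopes of the chords Δ_i = (y_(i+1) - y_i)/h_i = 3, 7, -14.
  1·m_0 + 4·m_1 + 1·m_2 = 6(Δ_1 - Δ_0) = 24
  1·m_1 + 4·m_2 + 1·m_3 = 6(Δ_2 - Δ_1) = -126
Natural end conditions: m_0 = m_3 = 0.
Solving: m_0 = 0, m_1 = 74/5, m_2 = -176/5, m_3 = 0.

14.8000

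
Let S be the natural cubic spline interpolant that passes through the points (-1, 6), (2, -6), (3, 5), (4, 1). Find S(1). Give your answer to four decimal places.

Write σ_i for S''(x_i). With h_i = 3, 1, 1 and divided differences Δ_i = -4, 11, -4, the continuity of S' gives the tridiagonal system
  3·σ_0 + 8·σ_1 + 1·σ_2 = 6(Δ_1 - Δ_0) = 90
  1·σ_1 + 4·σ_2 + 1·σ_3 = 6(Δ_2 - Δ_1) = -90
Natural end conditions: σ_0 = σ_3 = 0.
Solving the tridiagonal system: σ_0 = 0, σ_1 = 450/31, σ_2 = -810/31, σ_3 = 0.
On [-1, 2], S(x) = 6 - 349/31·(x + 1) + 0·(x + 1)² + 25/31·(x + 1)³.
With (x + 1) = 2: S(1) = -312/31.

-10.0645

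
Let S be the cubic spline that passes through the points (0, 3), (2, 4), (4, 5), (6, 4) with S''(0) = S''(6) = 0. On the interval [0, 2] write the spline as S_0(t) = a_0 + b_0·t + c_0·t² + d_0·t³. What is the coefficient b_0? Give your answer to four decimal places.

Write M_i for S''(x_i). With h_i = 2, 2, 2 and divided differences Δ_i = 1/2, 1/2, -1/2, the continuity of S' gives the tridiagonal system
  2·M_0 + 8·M_1 + 2·M_2 = 6(Δ_1 - Δ_0) = 0
  2·M_1 + 8·M_2 + 2·M_3 = 6(Δ_2 - Δ_1) = -6
Natural end conditions: M_0 = M_3 = 0.
Hence M_0 = 0, M_1 = 1/5, M_2 = -4/5, M_3 = 0.
On [0, 2], with S_0(t) = a_0 + b_0·t + c_0·t² + d_0·t³: c_0 = M_0/2 = 0, d_0 = (M_1 - M_0)/(6h_0) = 1/60, b_0 = Δ_0 - h_0(2M_0 + M_1)/6 = 13/30.

0.4333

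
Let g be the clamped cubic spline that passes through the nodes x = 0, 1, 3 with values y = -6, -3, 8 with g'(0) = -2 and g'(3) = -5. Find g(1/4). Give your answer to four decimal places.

With m_i denoting the second derivative at x_i, h_i = 1, 2, and Δ_i = (y_(i+1) − y_i)/h_i = 3, 11/2:
  1·m_0 + 6·m_1 + 2·m_2 = 6(Δ_1 - Δ_0) = 15
Clamped end conditions give two more equations: 2h_0·m_0 + h_0·m_1 = 6(Δ_0 - g'(0)) = 30 and h_1·m_1 + 2h_1·m_2 = 6(g'(3) - Δ_1) = -63.
Forward elimination and back-substitution give m_0 = 23/2, m_1 = 7, m_2 = -77/4.
On [0, 1], g(x) = -6 - 2·x + 23/4·x² - 3/4·x³.
With x = 1/4: g(1/4) = -1575/256.

-6.1523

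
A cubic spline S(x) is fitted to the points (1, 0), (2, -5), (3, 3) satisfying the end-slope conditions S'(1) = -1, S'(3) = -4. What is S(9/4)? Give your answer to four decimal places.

-3.0703

Write M_i for S''(x_i). With h_i = 1, 1 and divided differences Δ_i = -5, 8, the continuity of S' gives the tridiagonal system
  1·M_0 + 4·M_1 + 1·M_2 = 6(Δ_1 - Δ_0) = 78
Clamped end conditions give two more equations: 2h_0·M_0 + h_0·M_1 = 6(Δ_0 - S'(1)) = -24 and h_1·M_1 + 2h_1·M_2 = 6(S'(3) - Δ_1) = -72.
Solving the tridiagonal system: M_0 = -33, M_1 = 42, M_2 = -57.
On [2, 3], S(x) = -5 + 7/2·(x - 2) + 21·(x - 2)² - 33/2·(x - 2)³.
With (x - 2) = 1/4: S(9/4) = -393/128.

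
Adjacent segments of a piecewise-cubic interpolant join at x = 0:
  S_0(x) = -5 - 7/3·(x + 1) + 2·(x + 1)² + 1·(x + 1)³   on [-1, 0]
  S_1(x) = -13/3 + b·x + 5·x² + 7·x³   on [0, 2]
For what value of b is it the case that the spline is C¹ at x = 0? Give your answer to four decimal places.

S_0'(x) = -7/3 + 4·(x + 1) + 3·(x + 1)², so S_0'(0) = 14/3. On the right, S_1'(0) = b, so b = 14/3.

4.6667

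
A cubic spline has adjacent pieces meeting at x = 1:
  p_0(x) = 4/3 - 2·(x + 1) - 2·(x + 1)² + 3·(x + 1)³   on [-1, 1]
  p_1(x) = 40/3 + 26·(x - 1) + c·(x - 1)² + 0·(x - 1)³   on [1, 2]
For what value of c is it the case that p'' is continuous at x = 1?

p_0''(x) = -4 + 18·(x + 1), so p_0''(1) = 32. On the right, p_1''(1) = 2c, so c = 16.

16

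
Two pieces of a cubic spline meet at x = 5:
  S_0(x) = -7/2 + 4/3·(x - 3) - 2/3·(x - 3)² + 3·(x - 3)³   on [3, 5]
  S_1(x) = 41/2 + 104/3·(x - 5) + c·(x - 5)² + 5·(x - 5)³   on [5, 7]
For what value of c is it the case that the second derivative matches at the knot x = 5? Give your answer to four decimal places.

17.3333

S_0''(x) = -4/3 + 18·(x - 3), so S_0''(5) = 104/3. On the right, S_1''(5) = 2c, so c = 52/3.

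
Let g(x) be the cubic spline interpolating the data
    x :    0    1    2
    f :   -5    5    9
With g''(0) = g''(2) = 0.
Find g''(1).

-9

Put M_i = g'' at the i-th knot. Here h = (1, 1) and Δ = (10, 4), so the interior equations h_(i-1)·M_(i-1) + 2(h_(i-1)+h_i)·M_i + h_i·M_(i+1) = 6(Δ_i − Δ_(i-1)) read
  1·M_0 + 4·M_1 + 1·M_2 = 6(Δ_1 - Δ_0) = -36
Natural end conditions: M_0 = M_2 = 0.
Solving the tridiagonal system: M_0 = 0, M_1 = -9, M_2 = 0.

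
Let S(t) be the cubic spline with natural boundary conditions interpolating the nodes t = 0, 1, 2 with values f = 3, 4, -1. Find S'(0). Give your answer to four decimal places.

Put σ_i = S'' at the i-th knot. Here h = (1, 1) and Δ = (1, -5), so the interior equations h_(i-1)·σ_(i-1) + 2(h_(i-1)+h_i)·σ_i + h_i·σ_(i+1) = 6(Δ_i − Δ_(i-1)) read
  1·σ_0 + 4·σ_1 + 1·σ_2 = 6(Δ_1 - Δ_0) = -36
Natural end conditions: σ_0 = σ_2 = 0.
Solving the tridiagonal system: σ_0 = 0, σ_1 = -9, σ_2 = 0.
On [0, 1], S'(t) = b_0 + 2c_0·t + 3d_0·t² with b_0 = Δ_0 - h_0(2σ_0 + σ_1)/6 = 5/2, c_0 = σ_0/2 = 0, d_0 = (σ_1 - σ_0)/(6h_0) = -3/2. So S'(0) = 5/2.

2.5000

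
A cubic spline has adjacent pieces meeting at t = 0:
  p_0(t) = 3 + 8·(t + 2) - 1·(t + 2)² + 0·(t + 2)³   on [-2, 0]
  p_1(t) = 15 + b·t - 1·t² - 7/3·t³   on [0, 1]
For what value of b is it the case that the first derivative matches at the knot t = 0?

p_0'(t) = 8 - 2·(t + 2) + 0·(t + 2)², so p_0'(0) = 4. On the right, p_1'(0) = b, so b = 4.

4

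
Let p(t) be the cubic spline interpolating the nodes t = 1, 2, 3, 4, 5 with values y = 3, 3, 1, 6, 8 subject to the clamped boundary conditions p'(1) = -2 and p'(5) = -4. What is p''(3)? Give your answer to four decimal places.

13.7500

Put M_i = p'' at the i-th knot. Here h = (1, 1, 1, 1) and Δ = (0, -2, 5, 2), so the interior equations h_(i-1)·M_(i-1) + 2(h_(i-1)+h_i)·M_i + h_i·M_(i+1) = 6(Δ_i − Δ_(i-1)) read
  1·M_0 + 4·M_1 + 1·M_2 = 6(Δ_1 - Δ_0) = -12
  1·M_1 + 4·M_2 + 1·M_3 = 6(Δ_2 - Δ_1) = 42
  1·M_2 + 4·M_3 + 1·M_4 = 6(Δ_3 - Δ_2) = -18
Clamped end conditions give two more equations: 2h_0·M_0 + h_0·M_1 = 6(Δ_0 - p'(1)) = 12 and h_3·M_3 + 2h_3·M_4 = 6(p'(5) - Δ_3) = -36.
Forward elimination and back-substitution give M_0 = 295/28, M_1 = -127/14, M_2 = 55/4, M_3 = -55/14, M_4 = -449/28.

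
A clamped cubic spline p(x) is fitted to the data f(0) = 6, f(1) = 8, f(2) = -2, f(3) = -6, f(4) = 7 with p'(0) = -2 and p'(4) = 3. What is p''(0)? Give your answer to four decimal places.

24.9286

Put m_i = p'' at the i-th knot. Here h = (1, 1, 1, 1) and Δ = (2, -10, -4, 13), so the interior equations h_(i-1)·m_(i-1) + 2(h_(i-1)+h_i)·m_i + h_i·m_(i+1) = 6(Δ_i − Δ_(i-1)) read
  1·m_0 + 4·m_1 + 1·m_2 = 6(Δ_1 - Δ_0) = -72
  1·m_1 + 4·m_2 + 1·m_3 = 6(Δ_2 - Δ_1) = 36
  1·m_2 + 4·m_3 + 1·m_4 = 6(Δ_3 - Δ_2) = 102
Clamped end conditions give two more equations: 2h_0·m_0 + h_0·m_1 = 6(Δ_0 - p'(0)) = 24 and h_3·m_3 + 2h_3·m_4 = 6(p'(4) - Δ_3) = -60.
Hence m_0 = 349/14, m_1 = -181/7, m_2 = 13/2, m_3 = 251/7, m_4 = -671/14.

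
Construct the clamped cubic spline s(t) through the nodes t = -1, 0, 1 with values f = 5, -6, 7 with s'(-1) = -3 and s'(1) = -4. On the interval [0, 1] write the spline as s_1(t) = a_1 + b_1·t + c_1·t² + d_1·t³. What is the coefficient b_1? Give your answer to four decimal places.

3.2500

Let M_i = s''(x_i). Step sizes h_i = 1, 1; slopes of the chords Δ_i = (y_(i+1) - y_i)/h_i = -11, 13.
  1·M_0 + 4·M_1 + 1·M_2 = 6(Δ_1 - Δ_0) = 144
Clamped end conditions give two more equations: 2h_0·M_0 + h_0·M_1 = 6(Δ_0 - s'(-1)) = -48 and h_1·M_1 + 2h_1·M_2 = 6(s'(1) - Δ_1) = -102.
Forward elimination and back-substitution give M_0 = -121/2, M_1 = 73, M_2 = -175/2.
On [0, 1], with s_1(t) = a_1 + b_1·t + c_1·t² + d_1·t³: c_1 = M_1/2 = 73/2, d_1 = (M_2 - M_1)/(6h_1) = -107/4, b_1 = Δ_1 - h_1(2M_1 + M_2)/6 = 13/4.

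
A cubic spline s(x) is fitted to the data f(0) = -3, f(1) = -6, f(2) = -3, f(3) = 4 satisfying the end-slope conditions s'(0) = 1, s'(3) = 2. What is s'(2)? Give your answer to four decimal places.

7.5333

Put M_i = s'' at the i-th knot. Here h = (1, 1, 1) and Δ = (-3, 3, 7), so the interior equations h_(i-1)·M_(i-1) + 2(h_(i-1)+h_i)·M_i + h_i·M_(i+1) = 6(Δ_i − Δ_(i-1)) read
  1·M_0 + 4·M_1 + 1·M_2 = 6(Δ_1 - Δ_0) = 36
  1·M_1 + 4·M_2 + 1·M_3 = 6(Δ_2 - Δ_1) = 24
Clamped end conditions give two more equations: 2h_0·M_0 + h_0·M_1 = 6(Δ_0 - s'(0)) = -24 and h_2·M_2 + 2h_2·M_3 = 6(s'(3) - Δ_2) = -30.
Hence M_0 = -266/15, M_1 = 172/15, M_2 = 118/15, M_3 = -284/15.
On [2, 3], s'(x) = b_2 + 2c_2·(x - 2) + 3d_2·(x - 2)² with b_2 = Δ_2 - h_2(2M_2 + M_3)/6 = 113/15, c_2 = M_2/2 = 59/15, d_2 = (M_3 - M_2)/(6h_2) = -67/15. So s'(2) = 113/15.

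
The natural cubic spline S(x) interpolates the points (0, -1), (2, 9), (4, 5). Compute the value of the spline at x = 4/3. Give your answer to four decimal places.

6.9630

Put m_i = S'' at the i-th knot. Here h = (2, 2) and Δ = (5, -2), so the interior equations h_(i-1)·m_(i-1) + 2(h_(i-1)+h_i)·m_i + h_i·m_(i+1) = 6(Δ_i − Δ_(i-1)) read
  2·m_0 + 8·m_1 + 2·m_2 = 6(Δ_1 - Δ_0) = -42
Natural end conditions: m_0 = m_2 = 0.
Solving: m_0 = 0, m_1 = -21/4, m_2 = 0.
On [0, 2], S(x) = -1 + 27/4·x + 0·x² - 7/16·x³.
With x = 4/3: S(4/3) = 188/27.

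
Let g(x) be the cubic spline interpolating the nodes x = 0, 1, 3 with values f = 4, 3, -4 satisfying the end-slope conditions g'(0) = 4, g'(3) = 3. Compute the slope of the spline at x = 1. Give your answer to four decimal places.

Write σ_i for g''(x_i). With h_i = 1, 2 and divided differences Δ_i = -1, -7/2, the continuity of g' gives the tridiagonal system
  1·σ_0 + 6·σ_1 + 2·σ_2 = 6(Δ_1 - Δ_0) = -15
Clamped end conditions give two more equations: 2h_0·σ_0 + h_0·σ_1 = 6(Δ_0 - g'(0)) = -30 and h_1·σ_1 + 2h_1·σ_2 = 6(g'(3) - Δ_1) = 39.
Hence σ_0 = -77/6, σ_1 = -13/3, σ_2 = 143/12.
On [1, 3], g'(x) = b_1 + 2c_1·(x - 1) + 3d_1·(x - 1)² with b_1 = Δ_1 - h_1(2σ_1 + σ_2)/6 = -55/12, c_1 = σ_1/2 = -13/6, d_1 = (σ_2 - σ_1)/(6h_1) = 65/48. So g'(1) = -55/12.

-4.5833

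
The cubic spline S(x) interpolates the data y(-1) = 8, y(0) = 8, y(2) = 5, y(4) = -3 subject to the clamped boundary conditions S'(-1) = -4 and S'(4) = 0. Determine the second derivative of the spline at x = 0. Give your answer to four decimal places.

Write M_i for S''(x_i). With h_i = 1, 2, 2 and divided differences Δ_i = 0, -3/2, -4, the continuity of S' gives the tridiagonal system
  1·M_0 + 6·M_1 + 2·M_2 = 6(Δ_1 - Δ_0) = -9
  2·M_1 + 8·M_2 + 2·M_3 = 6(Δ_2 - Δ_1) = -15
Clamped end conditions give two more equations: 2h_0·M_0 + h_0·M_1 = 6(Δ_0 - S'(-1)) = 24 and h_2·M_2 + 2h_2·M_3 = 6(S'(4) - Δ_2) = 24.
Solving the tridiagonal system: M_0 = 307/23, M_1 = -62/23, M_2 = -71/23, M_3 = 347/46.

-2.6957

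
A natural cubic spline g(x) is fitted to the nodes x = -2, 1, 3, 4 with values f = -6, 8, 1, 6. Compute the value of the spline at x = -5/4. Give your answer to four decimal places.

Put m_i = g'' at the i-th knot. Here h = (3, 2, 1) and Δ = (14/3, -7/2, 5), so the interior equations h_(i-1)·m_(i-1) + 2(h_(i-1)+h_i)·m_i + h_i·m_(i+1) = 6(Δ_i − Δ_(i-1)) read
  3·m_0 + 10·m_1 + 2·m_2 = 6(Δ_1 - Δ_0) = -49
  2·m_1 + 6·m_2 + 1·m_3 = 6(Δ_2 - Δ_1) = 51
Natural end conditions: m_0 = m_3 = 0.
Forward elimination and back-substitution give m_0 = 0, m_1 = -99/14, m_2 = 76/7, m_3 = 0.
On [-2, 1], g(x) = -6 + 689/84·(x + 2) + 0·(x + 2)² - 11/28·(x + 2)³.
With (x + 2) = 3/4: g(-5/4) = -25/1792.

-0.0140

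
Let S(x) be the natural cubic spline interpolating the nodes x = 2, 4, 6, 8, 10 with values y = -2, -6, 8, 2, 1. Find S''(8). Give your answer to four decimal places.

4.6339

Put σ_i = S'' at the i-th knot. Here h = (2, 2, 2, 2) and Δ = (-2, 7, -3, -1/2), so the interior equations h_(i-1)·σ_(i-1) + 2(h_(i-1)+h_i)·σ_i + h_i·σ_(i+1) = 6(Δ_i − Δ_(i-1)) read
  2·σ_0 + 8·σ_1 + 2·σ_2 = 6(Δ_1 - Δ_0) = 54
  2·σ_1 + 8·σ_2 + 2·σ_3 = 6(Δ_2 - Δ_1) = -60
  2·σ_2 + 8·σ_3 + 2·σ_4 = 6(Δ_3 - Δ_2) = 15
Natural end conditions: σ_0 = σ_4 = 0.
Solving the tridiagonal system: σ_0 = 0, σ_1 = 1065/112, σ_2 = -309/28, σ_3 = 519/112, σ_4 = 0.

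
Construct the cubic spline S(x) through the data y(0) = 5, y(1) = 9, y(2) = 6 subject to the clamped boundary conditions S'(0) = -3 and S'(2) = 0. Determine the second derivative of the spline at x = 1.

-24

With σ_i denoting the second derivative at x_i, h_i = 1, 1, and Δ_i = (y_(i+1) − y_i)/h_i = 4, -3:
  1·σ_0 + 4·σ_1 + 1·σ_2 = 6(Δ_1 - Δ_0) = -42
Clamped end conditions give two more equations: 2h_0·σ_0 + h_0·σ_1 = 6(Δ_0 - S'(0)) = 42 and h_1·σ_1 + 2h_1·σ_2 = 6(S'(2) - Δ_1) = 18.
Solving: σ_0 = 33, σ_1 = -24, σ_2 = 21.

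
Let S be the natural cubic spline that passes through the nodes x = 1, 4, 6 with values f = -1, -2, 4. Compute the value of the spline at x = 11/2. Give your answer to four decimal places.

Let m_i = S''(x_i). Step sizes h_i = 3, 2; slopes of the chords Δ_i = (y_(i+1) - y_i)/h_i = -1/3, 3.
  3·m_0 + 10·m_1 + 2·m_2 = 6(Δ_1 - Δ_0) = 20
Natural end conditions: m_0 = m_2 = 0.
Solving: m_0 = 0, m_1 = 2, m_2 = 0.
On [4, 6], S(x) = -2 + 5/3·(x - 4) + 1·(x - 4)² - 1/6·(x - 4)³.
With (x - 4) = 3/2: S(11/2) = 35/16.

2.1875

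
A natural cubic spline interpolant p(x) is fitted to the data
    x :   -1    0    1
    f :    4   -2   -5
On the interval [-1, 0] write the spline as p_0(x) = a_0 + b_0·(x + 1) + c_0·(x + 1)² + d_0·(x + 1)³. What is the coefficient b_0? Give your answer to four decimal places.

-6.7500

With σ_i denoting the second derivative at x_i, h_i = 1, 1, and Δ_i = (y_(i+1) − y_i)/h_i = -6, -3:
  1·σ_0 + 4·σ_1 + 1·σ_2 = 6(Δ_1 - Δ_0) = 18
Natural end conditions: σ_0 = σ_2 = 0.
Hence σ_0 = 0, σ_1 = 9/2, σ_2 = 0.
On [-1, 0], with p_0(x) = a_0 + b_0·(x + 1) + c_0·(x + 1)² + d_0·(x + 1)³: c_0 = σ_0/2 = 0, d_0 = (σ_1 - σ_0)/(6h_0) = 3/4, b_0 = Δ_0 - h_0(2σ_0 + σ_1)/6 = -27/4.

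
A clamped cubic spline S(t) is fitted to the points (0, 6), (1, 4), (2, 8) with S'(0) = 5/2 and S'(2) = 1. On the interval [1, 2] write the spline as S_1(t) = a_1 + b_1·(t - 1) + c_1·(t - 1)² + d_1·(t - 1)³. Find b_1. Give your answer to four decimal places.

0.6250

Put M_i = S'' at the i-th knot. Here h = (1, 1) and Δ = (-2, 4), so the interior equations h_(i-1)·M_(i-1) + 2(h_(i-1)+h_i)·M_i + h_i·M_(i+1) = 6(Δ_i − Δ_(i-1)) read
  1·M_0 + 4·M_1 + 1·M_2 = 6(Δ_1 - Δ_0) = 36
Clamped end conditions give two more equations: 2h_0·M_0 + h_0·M_1 = 6(Δ_0 - S'(0)) = -27 and h_1·M_1 + 2h_1·M_2 = 6(S'(2) - Δ_1) = -18.
Solving: M_0 = -93/4, M_1 = 39/2, M_2 = -75/4.
On [1, 2], with S_1(t) = a_1 + b_1·(t - 1) + c_1·(t - 1)² + d_1·(t - 1)³: c_1 = M_1/2 = 39/4, d_1 = (M_2 - M_1)/(6h_1) = -51/8, b_1 = Δ_1 - h_1(2M_1 + M_2)/6 = 5/8.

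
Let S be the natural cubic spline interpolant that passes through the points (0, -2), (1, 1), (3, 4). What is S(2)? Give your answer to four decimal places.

With m_i denoting the second derivative at x_i, h_i = 1, 2, and Δ_i = (y_(i+1) − y_i)/h_i = 3, 3/2:
  1·m_0 + 6·m_1 + 2·m_2 = 6(Δ_1 - Δ_0) = -9
Natural end conditions: m_0 = m_2 = 0.
Hence m_0 = 0, m_1 = -3/2, m_2 = 0.
On [1, 3], S(x) = 1 + 5/2·(x - 1) - 3/4·(x - 1)² + 1/8·(x - 1)³.
With (x - 1) = 1: S(2) = 23/8.

2.8750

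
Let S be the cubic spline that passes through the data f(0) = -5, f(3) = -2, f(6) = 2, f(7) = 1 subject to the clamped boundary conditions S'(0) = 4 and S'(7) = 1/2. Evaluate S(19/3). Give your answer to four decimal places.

Write M_i for S''(x_i). With h_i = 3, 3, 1 and divided differences Δ_i = 1, 4/3, -1, the continuity of S' gives the tridiagonal system
  3·M_0 + 12·M_1 + 3·M_2 = 6(Δ_1 - Δ_0) = 2
  3·M_1 + 8·M_2 + 1·M_3 = 6(Δ_2 - Δ_1) = -14
Clamped end conditions give two more equations: 2h_0·M_0 + h_0·M_1 = 6(Δ_0 - S'(0)) = -18 and h_2·M_2 + 2h_2·M_3 = 6(S'(7) - Δ_2) = 9.
Solving the tridiagonal system: M_0 = -371/93, M_1 = 184/93, M_2 = -101/31, M_3 = 190/31.
On [6, 7], S(x) = 2 - 29/31·(x - 6) - 101/62·(x - 6)² + 97/62·(x - 6)³.
With (x - 6) = 1/3: S(19/3) = 1310/837.

1.5651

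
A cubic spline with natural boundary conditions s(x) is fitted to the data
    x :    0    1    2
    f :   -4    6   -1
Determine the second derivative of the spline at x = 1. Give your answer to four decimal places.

-25.5000

Put M_i = s'' at the i-th knot. Here h = (1, 1) and Δ = (10, -7), so the interior equations h_(i-1)·M_(i-1) + 2(h_(i-1)+h_i)·M_i + h_i·M_(i+1) = 6(Δ_i − Δ_(i-1)) read
  1·M_0 + 4·M_1 + 1·M_2 = 6(Δ_1 - Δ_0) = -102
Natural end conditions: M_0 = M_2 = 0.
Forward elimination and back-substitution give M_0 = 0, M_1 = -51/2, M_2 = 0.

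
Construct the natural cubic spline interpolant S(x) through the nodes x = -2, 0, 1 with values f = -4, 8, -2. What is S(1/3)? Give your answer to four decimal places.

5.6543

Write M_i for S''(x_i). With h_i = 2, 1 and divided differences Δ_i = 6, -10, the continuity of S' gives the tridiagonal system
  2·M_0 + 6·M_1 + 1·M_2 = 6(Δ_1 - Δ_0) = -96
Natural end conditions: M_0 = M_2 = 0.
Forward elimination and back-substitution give M_0 = 0, M_1 = -16, M_2 = 0.
On [0, 1], S(x) = 8 - 14/3·x - 8·x² + 8/3·x³.
With x = 1/3: S(1/3) = 458/81.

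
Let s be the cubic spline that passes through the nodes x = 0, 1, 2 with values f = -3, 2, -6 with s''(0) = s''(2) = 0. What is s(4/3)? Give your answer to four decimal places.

Let M_i = s''(x_i). Step sizes h_i = 1, 1; slopes of the chords Δ_i = (y_(i+1) - y_i)/h_i = 5, -8.
  1·M_0 + 4·M_1 + 1·M_2 = 6(Δ_1 - Δ_0) = -78
Natural end conditions: M_0 = M_2 = 0.
Solving the tridiagonal system: M_0 = 0, M_1 = -39/2, M_2 = 0.
On [1, 2], s(x) = 2 - 3/2·(x - 1) - 39/4·(x - 1)² + 13/4·(x - 1)³.
With (x - 1) = 1/3: s(4/3) = 29/54.

0.5370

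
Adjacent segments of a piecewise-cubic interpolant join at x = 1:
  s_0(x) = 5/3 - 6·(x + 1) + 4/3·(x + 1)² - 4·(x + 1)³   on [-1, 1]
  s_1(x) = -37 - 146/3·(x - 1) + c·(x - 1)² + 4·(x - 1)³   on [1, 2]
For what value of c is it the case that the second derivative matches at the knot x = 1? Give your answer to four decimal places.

s_0''(x) = 8/3 - 24·(x + 1), so s_0''(1) = -136/3. On the right, s_1''(1) = 2c, so c = -68/3.

-22.6667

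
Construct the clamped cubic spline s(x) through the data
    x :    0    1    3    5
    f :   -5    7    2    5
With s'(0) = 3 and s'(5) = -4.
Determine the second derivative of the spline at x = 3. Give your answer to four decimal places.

13.0652

Write σ_i for s''(x_i). With h_i = 1, 2, 2 and divided differences Δ_i = 12, -5/2, 3/2, the continuity of s' gives the tridiagonal system
  1·σ_0 + 6·σ_1 + 2·σ_2 = 6(Δ_1 - Δ_0) = -87
  2·σ_1 + 8·σ_2 + 2·σ_3 = 6(Δ_2 - Δ_1) = 24
Clamped end conditions give two more equations: 2h_0·σ_0 + h_0·σ_1 = 6(Δ_0 - s'(0)) = 54 and h_2·σ_2 + 2h_2·σ_3 = 6(s'(5) - Δ_2) = -33.
Solving: σ_0 = 914/23, σ_1 = -586/23, σ_2 = 601/46, σ_3 = -340/23.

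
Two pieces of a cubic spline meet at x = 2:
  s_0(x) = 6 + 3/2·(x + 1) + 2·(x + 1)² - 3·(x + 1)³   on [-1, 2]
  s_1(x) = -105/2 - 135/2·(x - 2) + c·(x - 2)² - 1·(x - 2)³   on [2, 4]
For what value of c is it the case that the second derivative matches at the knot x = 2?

-25

s_0''(x) = 4 - 18·(x + 1), so s_0''(2) = -50. On the right, s_1''(2) = 2c, so c = -25.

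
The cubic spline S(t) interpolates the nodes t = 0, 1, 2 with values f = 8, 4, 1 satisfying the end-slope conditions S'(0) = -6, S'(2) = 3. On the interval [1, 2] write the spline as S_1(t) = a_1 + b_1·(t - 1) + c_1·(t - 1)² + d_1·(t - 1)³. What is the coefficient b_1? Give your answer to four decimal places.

-4.5000

Let m_i = S''(x_i). Step sizes h_i = 1, 1; slopes of the chords Δ_i = (y_(i+1) - y_i)/h_i = -4, -3.
  1·m_0 + 4·m_1 + 1·m_2 = 6(Δ_1 - Δ_0) = 6
Clamped end conditions give two more equations: 2h_0·m_0 + h_0·m_1 = 6(Δ_0 - S'(0)) = 12 and h_1·m_1 + 2h_1·m_2 = 6(S'(2) - Δ_1) = 36.
Solving: m_0 = 9, m_1 = -6, m_2 = 21.
On [1, 2], with S_1(t) = a_1 + b_1·(t - 1) + c_1·(t - 1)² + d_1·(t - 1)³: c_1 = m_1/2 = -3, d_1 = (m_2 - m_1)/(6h_1) = 9/2, b_1 = Δ_1 - h_1(2m_1 + m_2)/6 = -9/2.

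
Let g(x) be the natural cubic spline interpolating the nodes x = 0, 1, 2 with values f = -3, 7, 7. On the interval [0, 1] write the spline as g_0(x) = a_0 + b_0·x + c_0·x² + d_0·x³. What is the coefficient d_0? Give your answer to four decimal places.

Put m_i = g'' at the i-th knot. Here h = (1, 1) and Δ = (10, 0), so the interior equations h_(i-1)·m_(i-1) + 2(h_(i-1)+h_i)·m_i + h_i·m_(i+1) = 6(Δ_i − Δ_(i-1)) read
  1·m_0 + 4·m_1 + 1·m_2 = 6(Δ_1 - Δ_0) = -60
Natural end conditions: m_0 = m_2 = 0.
Forward elimination and back-substitution give m_0 = 0, m_1 = -15, m_2 = 0.
On [0, 1], with g_0(x) = a_0 + b_0·x + c_0·x² + d_0·x³: c_0 = m_0/2 = 0, d_0 = (m_1 - m_0)/(6h_0) = -5/2, b_0 = Δ_0 - h_0(2m_0 + m_1)/6 = 25/2.

-2.5000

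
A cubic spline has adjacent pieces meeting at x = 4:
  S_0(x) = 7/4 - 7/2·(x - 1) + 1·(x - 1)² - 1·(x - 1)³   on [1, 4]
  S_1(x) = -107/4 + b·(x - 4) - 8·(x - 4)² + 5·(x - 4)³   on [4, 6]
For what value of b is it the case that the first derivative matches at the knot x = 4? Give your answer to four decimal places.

-24.5000

S_0'(x) = -7/2 + 2·(x - 1) - 3·(x - 1)², so S_0'(4) = -49/2. On the right, S_1'(4) = b, so b = -49/2.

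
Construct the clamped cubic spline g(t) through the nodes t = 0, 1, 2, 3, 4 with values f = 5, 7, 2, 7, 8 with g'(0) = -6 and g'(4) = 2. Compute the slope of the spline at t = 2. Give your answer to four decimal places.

-0.9286

Put M_i = g'' at the i-th knot. Here h = (1, 1, 1, 1) and Δ = (2, -5, 5, 1), so the interior equations h_(i-1)·M_(i-1) + 2(h_(i-1)+h_i)·M_i + h_i·M_(i+1) = 6(Δ_i − Δ_(i-1)) read
  1·M_0 + 4·M_1 + 1·M_2 = 6(Δ_1 - Δ_0) = -42
  1·M_1 + 4·M_2 + 1·M_3 = 6(Δ_2 - Δ_1) = 60
  1·M_2 + 4·M_3 + 1·M_4 = 6(Δ_3 - Δ_2) = -24
Clamped end conditions give two more equations: 2h_0·M_0 + h_0·M_1 = 6(Δ_0 - g'(0)) = 48 and h_3·M_3 + 2h_3·M_4 = 6(g'(4) - Δ_3) = 6.
Solving the tridiagonal system: M_0 = 1037/28, M_1 = -365/14, M_2 = 101/4, M_3 = -209/14, M_4 = 293/28.
On [2, 3], g'(t) = b_2 + 2c_2·(t - 2) + 3d_2·(t - 2)² with b_2 = Δ_2 - h_2(2M_2 + M_3)/6 = -13/14, c_2 = M_2/2 = 101/8, d_2 = (M_3 - M_2)/(6h_2) = -375/56. So g'(2) = -13/14.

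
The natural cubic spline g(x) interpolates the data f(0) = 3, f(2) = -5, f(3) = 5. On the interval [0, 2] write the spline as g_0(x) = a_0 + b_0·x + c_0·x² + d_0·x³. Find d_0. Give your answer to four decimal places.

1.1667

Put σ_i = g'' at the i-th knot. Here h = (2, 1) and Δ = (-4, 10), so the interior equations h_(i-1)·σ_(i-1) + 2(h_(i-1)+h_i)·σ_i + h_i·σ_(i+1) = 6(Δ_i − Δ_(i-1)) read
  2·σ_0 + 6·σ_1 + 1·σ_2 = 6(Δ_1 - Δ_0) = 84
Natural end conditions: σ_0 = σ_2 = 0.
Forward elimination and back-substitution give σ_0 = 0, σ_1 = 14, σ_2 = 0.
On [0, 2], with g_0(x) = a_0 + b_0·x + c_0·x² + d_0·x³: c_0 = σ_0/2 = 0, d_0 = (σ_1 - σ_0)/(6h_0) = 7/6, b_0 = Δ_0 - h_0(2σ_0 + σ_1)/6 = -26/3.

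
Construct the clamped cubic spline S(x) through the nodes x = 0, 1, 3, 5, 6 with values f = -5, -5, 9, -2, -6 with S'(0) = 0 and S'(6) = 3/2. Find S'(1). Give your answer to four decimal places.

With m_i denoting the second derivative at x_i, h_i = 1, 2, 2, 1, and Δ_i = (y_(i+1) − y_i)/h_i = 0, 7, -11/2, -4:
  1·m_0 + 6·m_1 + 2·m_2 = 6(Δ_1 - Δ_0) = 42
  2·m_1 + 8·m_2 + 2·m_3 = 6(Δ_2 - Δ_1) = -75
  2·m_2 + 6·m_3 + 1·m_4 = 6(Δ_3 - Δ_2) = 9
Clamped end conditions give two more equations: 2h_0·m_0 + h_0·m_1 = 6(Δ_0 - S'(0)) = 0 and h_3·m_3 + 2h_3·m_4 = 6(S'(6) - Δ_3) = 33.
Forward elimination and back-substitution give m_0 = -25/4, m_1 = 25/2, m_2 = -107/8, m_3 = 7/2, m_4 = 59/4.
On [1, 3], S'(x) = b_1 + 2c_1·(x - 1) + 3d_1·(x - 1)² with b_1 = Δ_1 - h_1(2m_1 + m_2)/6 = 25/8, c_1 = m_1/2 = 25/4, d_1 = (m_2 - m_1)/(6h_1) = -69/32. So S'(1) = 25/8.

3.1250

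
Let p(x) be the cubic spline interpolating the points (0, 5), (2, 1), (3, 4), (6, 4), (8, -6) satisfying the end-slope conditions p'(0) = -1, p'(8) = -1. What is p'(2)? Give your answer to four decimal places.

0.9559

Let M_i = p''(x_i). Step sizes h_i = 2, 1, 3, 2; slopes of the chords Δ_i = (y_(i+1) - y_i)/h_i = -2, 3, 0, -5.
  2·M_0 + 6·M_1 + 1·M_2 = 6(Δ_1 - Δ_0) = 30
  1·M_1 + 8·M_2 + 3·M_3 = 6(Δ_2 - Δ_1) = -18
  3·M_2 + 10·M_3 + 2·M_4 = 6(Δ_3 - Δ_2) = -30
Clamped end conditions give two more equations: 2h_0·M_0 + h_0·M_1 = 6(Δ_0 - p'(0)) = -6 and h_3·M_3 + 2h_3·M_4 = 6(p'(8) - Δ_3) = 24.
Forward elimination and back-substitution give M_0 = -337/68, M_1 = 235/34, M_2 = -53/34, M_3 = -141/34, M_4 = 549/68.
On [2, 3], p'(x) = b_1 + 2c_1·(x - 2) + 3d_1·(x - 2)² with b_1 = Δ_1 - h_1(2M_1 + M_2)/6 = 65/68, c_1 = M_1/2 = 235/68, d_1 = (M_2 - M_1)/(6h_1) = -24/17. So p'(2) = 65/68.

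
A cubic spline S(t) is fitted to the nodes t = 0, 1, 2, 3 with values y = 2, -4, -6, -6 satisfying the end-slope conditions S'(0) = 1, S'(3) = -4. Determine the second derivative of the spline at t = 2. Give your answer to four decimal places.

3.4667

Let m_i = S''(x_i). Step sizes h_i = 1, 1, 1; slopes of the chords Δ_i = (y_(i+1) - y_i)/h_i = -6, -2, 0.
  1·m_0 + 4·m_1 + 1·m_2 = 6(Δ_1 - Δ_0) = 24
  1·m_1 + 4·m_2 + 1·m_3 = 6(Δ_2 - Δ_1) = 12
Clamped end conditions give two more equations: 2h_0·m_0 + h_0·m_1 = 6(Δ_0 - S'(0)) = -42 and h_2·m_2 + 2h_2·m_3 = 6(S'(3) - Δ_2) = -24.
Hence m_0 = -404/15, m_1 = 178/15, m_2 = 52/15, m_3 = -206/15.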